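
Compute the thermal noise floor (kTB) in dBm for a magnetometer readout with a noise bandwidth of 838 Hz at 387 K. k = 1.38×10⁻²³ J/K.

−143.5 dBm

P_n = kTB = 1.38×10⁻²³ × 387 × 8.38×10² = 4.48×10⁻¹⁸ W
In dBm: 10 log₁₀(4.48×10⁻¹⁸ / 10⁻³) = −143.5 dBm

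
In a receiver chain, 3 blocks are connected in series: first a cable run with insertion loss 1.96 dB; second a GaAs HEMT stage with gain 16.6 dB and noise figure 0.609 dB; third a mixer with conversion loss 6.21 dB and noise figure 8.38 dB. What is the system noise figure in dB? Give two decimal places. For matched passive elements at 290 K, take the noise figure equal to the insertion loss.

Convert to linear (a loss of L dB is a gain of −L dB): F_i = 10^(NF_i/10), G_i = 10^(G_i,dB/10)
  Stage 1: F_1 = 10^(1.96/10) = 1.570, G_1 = 10^(−1.96/10) = 0.6368
  Stage 2: F_2 = 10^(0.609/10) = 1.151, G_2 = 10^(16.6/10) = 45.71
  Stage 3: F_3 = 10^(8.38/10) = 6.887, G_3 = 10^(−6.21/10) = 0.2393
Friis cascade:
  F = 1.570 + (1.151 − 1)/0.6368 + (6.887 − 1)/29.11 = 2.009
NF = 10 log₁₀(2.009) = 3.03 dB

3.03 dB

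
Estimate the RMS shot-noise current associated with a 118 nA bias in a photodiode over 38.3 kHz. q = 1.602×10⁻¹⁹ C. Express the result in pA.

I_n = √(2qI·B)
2qI·B = 2 × 1.602×10⁻¹⁹ × 1.18×10⁻⁷ × 3.83×10⁴ = 1.45×10⁻²¹ A²
I_n = √(1.45×10⁻²¹) = 3.81×10⁻¹¹ A = 38.1 pA

38.1 pA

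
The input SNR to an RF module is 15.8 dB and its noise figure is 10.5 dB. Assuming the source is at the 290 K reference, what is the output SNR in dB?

By definition F = SNR_in/SNR_out, so in dB: SNR_out = SNR_in − NF
SNR_out = 15.8 − 10.5 = 5.3 dB

5.3 dB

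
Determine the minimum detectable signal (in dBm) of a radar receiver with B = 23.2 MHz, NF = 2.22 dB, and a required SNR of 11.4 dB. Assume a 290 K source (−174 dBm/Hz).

−86.7 dBm

Sensitivity = −174 + 10 log₁₀(B) + NF + SNR_min
= −174 + 73.65 + 2.22 + 11.4
= −86.73 dBm → −86.7 dBm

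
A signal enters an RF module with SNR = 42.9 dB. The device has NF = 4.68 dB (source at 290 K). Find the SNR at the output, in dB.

38.22 dB

By definition F = SNR_in/SNR_out, so in dB: SNR_out = SNR_in − NF
SNR_out = 42.9 − 4.68 = 38.22 dB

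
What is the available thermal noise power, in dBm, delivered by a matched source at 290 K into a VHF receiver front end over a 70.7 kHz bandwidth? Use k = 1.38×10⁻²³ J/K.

P_n = kTB = 1.38×10⁻²³ × 290 × 7.07×10⁴ = 2.83×10⁻¹⁶ W
In dBm: 10 log₁₀(2.83×10⁻¹⁶ / 10⁻³) = −125.5 dBm

−125.5 dBm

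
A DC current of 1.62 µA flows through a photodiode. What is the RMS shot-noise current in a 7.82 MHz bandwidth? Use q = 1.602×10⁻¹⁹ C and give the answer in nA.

2.01 nA

I_n = √(2qI·B)
2qI·B = 2 × 1.602×10⁻¹⁹ × 1.62×10⁻⁶ × 7.82×10⁶ = 4.06×10⁻¹⁸ A²
I_n = √(4.06×10⁻¹⁸) = 2.01×10⁻⁹ A = 2.01 nA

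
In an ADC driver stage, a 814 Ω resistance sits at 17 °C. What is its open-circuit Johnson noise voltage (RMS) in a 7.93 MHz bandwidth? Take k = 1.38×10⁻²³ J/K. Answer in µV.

T = 17 °C + 273.15 = 290.15 K
V_n = √(4kTRB)
4kTRB = 4 × 1.38×10⁻²³ × 290.15 × 8.14×10² × 7.93×10⁶ = 1.03×10⁻¹⁰ V²
V_n = √(1.03×10⁻¹⁰) = 1.02×10⁻⁵ V = 10.2 µV

10.2 µV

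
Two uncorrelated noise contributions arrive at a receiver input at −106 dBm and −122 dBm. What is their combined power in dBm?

Convert to linear, add, convert back:
P₁ = 2.51×10⁻¹⁴ W, P₂ = 6.31×10⁻¹⁶ W
P_tot = 2.57×10⁻¹⁴ W → 10 log₁₀(P_tot / 10⁻³) = −105.9 dBm

−105.9 dBm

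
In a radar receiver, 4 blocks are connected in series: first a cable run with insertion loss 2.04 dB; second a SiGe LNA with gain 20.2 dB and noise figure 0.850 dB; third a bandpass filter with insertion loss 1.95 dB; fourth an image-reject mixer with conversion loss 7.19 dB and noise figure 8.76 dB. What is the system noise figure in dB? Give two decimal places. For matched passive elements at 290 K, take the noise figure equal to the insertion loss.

3.24 dB

Convert to linear (a loss of L dB is a gain of −L dB): F_i = 10^(NF_i/10), G_i = 10^(G_i,dB/10)
  Stage 1: F_1 = 10^(2.04/10) = 1.600, G_1 = 10^(−2.04/10) = 0.6252
  Stage 2: F_2 = 10^(0.850/10) = 1.216, G_2 = 10^(20.2/10) = 104.7
  Stage 3: F_3 = 10^(1.95/10) = 1.567, G_3 = 10^(−1.95/10) = 0.6383
  Stage 4: F_4 = 10^(8.76/10) = 7.516, G_4 = 10^(−7.19/10) = 0.1910
Friis cascade:
  F = 1.600 + (1.216 − 1)/0.6252 + (1.567 − 1)/65.46 + (7.516 − 1)/41.78 = 2.110
NF = 10 log₁₀(2.110) = 3.24 dB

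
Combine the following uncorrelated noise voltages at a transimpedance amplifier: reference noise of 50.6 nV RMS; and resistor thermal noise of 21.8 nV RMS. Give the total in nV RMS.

Uncorrelated sources add in power (mean-square): V_tot = √(ΣV_i²)
V_tot = √[(5.06×10⁻⁸)² + (2.18×10⁻⁸)²] = 5.51×10⁻⁸ V = 55.1 nV

55.1 nV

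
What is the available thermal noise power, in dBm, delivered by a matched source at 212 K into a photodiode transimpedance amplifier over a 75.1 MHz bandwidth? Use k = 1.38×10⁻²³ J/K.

P_n = kTB = 1.38×10⁻²³ × 212 × 7.51×10⁷ = 2.20×10⁻¹³ W
In dBm: 10 log₁₀(2.20×10⁻¹³ / 10⁻³) = −96.6 dBm

−96.6 dBm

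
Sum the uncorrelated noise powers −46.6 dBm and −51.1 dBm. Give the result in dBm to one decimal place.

−45.3 dBm

Convert to linear, add, convert back:
P₁ = 2.19×10⁻⁸ W, P₂ = 7.76×10⁻⁹ W
P_tot = 2.96×10⁻⁸ W → 10 log₁₀(P_tot / 10⁻³) = −45.3 dBm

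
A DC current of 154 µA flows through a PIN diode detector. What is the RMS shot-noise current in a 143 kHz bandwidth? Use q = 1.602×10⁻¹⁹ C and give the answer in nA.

I_n = √(2qI·B)
2qI·B = 2 × 1.602×10⁻¹⁹ × 1.54×10⁻⁴ × 1.43×10⁵ = 7.06×10⁻¹⁸ A²
I_n = √(7.06×10⁻¹⁸) = 2.66×10⁻⁹ A = 2.66 nA

2.66 nA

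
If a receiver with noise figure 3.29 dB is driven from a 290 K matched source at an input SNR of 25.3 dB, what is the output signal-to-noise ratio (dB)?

22.01 dB

By definition F = SNR_in/SNR_out, so in dB: SNR_out = SNR_in − NF
SNR_out = 25.3 − 3.29 = 22.01 dB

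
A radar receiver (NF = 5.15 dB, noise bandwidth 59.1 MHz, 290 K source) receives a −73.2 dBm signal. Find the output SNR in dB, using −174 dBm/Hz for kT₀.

17.9 dB

Noise floor: N = −174 + 10 log₁₀(B) + NF
10 log₁₀(5.91×10⁷) = 77.72 dB
N = −174 + 77.72 + 5.15 = −91.13 dBm
SNR = P_sig − N = −73.2 − (−91.13) = 17.93 dB → 17.9 dB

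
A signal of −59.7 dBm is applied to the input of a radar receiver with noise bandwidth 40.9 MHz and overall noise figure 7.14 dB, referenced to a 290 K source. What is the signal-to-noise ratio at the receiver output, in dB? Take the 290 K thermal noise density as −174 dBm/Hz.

31.0 dB

Noise floor: N = −174 + 10 log₁₀(B) + NF
10 log₁₀(4.09×10⁷) = 76.12 dB
N = −174 + 76.12 + 7.14 = −90.74 dBm
SNR = P_sig − N = −59.7 − (−90.74) = 31.04 dB → 31.0 dB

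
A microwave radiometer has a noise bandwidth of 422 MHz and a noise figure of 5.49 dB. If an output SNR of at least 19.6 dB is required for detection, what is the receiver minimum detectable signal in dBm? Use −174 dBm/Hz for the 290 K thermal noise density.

Sensitivity = −174 + 10 log₁₀(B) + NF + SNR_min
= −174 + 86.25 + 5.49 + 19.6
= −62.66 dBm → −62.7 dBm

−62.7 dBm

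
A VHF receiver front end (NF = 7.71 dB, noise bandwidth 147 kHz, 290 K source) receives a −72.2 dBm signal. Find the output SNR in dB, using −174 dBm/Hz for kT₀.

42.4 dB

Noise floor: N = −174 + 10 log₁₀(B) + NF
10 log₁₀(1.47×10⁵) = 51.67 dB
N = −174 + 51.67 + 7.71 = −114.62 dBm
SNR = P_sig − N = −72.2 − (−114.62) = 42.42 dB → 42.4 dB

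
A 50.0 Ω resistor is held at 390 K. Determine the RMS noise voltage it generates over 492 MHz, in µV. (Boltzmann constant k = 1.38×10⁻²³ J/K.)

V_n = √(4kTRB)
4kTRB = 4 × 1.38×10⁻²³ × 390 × 5.00×10¹ × 4.92×10⁸ = 5.30×10⁻¹⁰ V²
V_n = √(5.30×10⁻¹⁰) = 2.30×10⁻⁵ V = 23.0 µV

23.0 µV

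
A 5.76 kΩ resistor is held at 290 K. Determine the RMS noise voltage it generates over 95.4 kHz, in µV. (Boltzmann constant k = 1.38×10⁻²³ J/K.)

2.97 µV

V_n = √(4kTRB)
4kTRB = 4 × 1.38×10⁻²³ × 290 × 5.76×10³ × 9.54×10⁴ = 8.80×10⁻¹² V²
V_n = √(8.80×10⁻¹²) = 2.97×10⁻⁶ V = 2.97 µV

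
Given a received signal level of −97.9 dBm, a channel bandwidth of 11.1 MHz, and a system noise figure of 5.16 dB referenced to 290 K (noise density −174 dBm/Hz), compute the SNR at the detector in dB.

Noise floor: N = −174 + 10 log₁₀(B) + NF
10 log₁₀(1.11×10⁷) = 70.45 dB
N = −174 + 70.45 + 5.16 = −98.39 dBm
SNR = P_sig − N = −97.9 − (−98.39) = 0.49 dB → 0.5 dB

0.5 dB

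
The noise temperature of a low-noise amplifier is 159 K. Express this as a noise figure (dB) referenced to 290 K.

F = 1 + T_e/T₀ = 1 + 159/290 = 1.54828
NF = 10 log₁₀(1.54828) = 1.90 dB

1.90 dB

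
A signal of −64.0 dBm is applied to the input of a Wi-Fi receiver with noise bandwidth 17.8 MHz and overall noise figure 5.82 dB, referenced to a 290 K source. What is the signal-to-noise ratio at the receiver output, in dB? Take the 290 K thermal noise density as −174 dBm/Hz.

Noise floor: N = −174 + 10 log₁₀(B) + NF
10 log₁₀(1.78×10⁷) = 72.5 dB
N = −174 + 72.5 + 5.82 = −95.68 dBm
SNR = P_sig − N = −64.0 − (−95.68) = 31.68 dB → 31.7 dB

31.7 dB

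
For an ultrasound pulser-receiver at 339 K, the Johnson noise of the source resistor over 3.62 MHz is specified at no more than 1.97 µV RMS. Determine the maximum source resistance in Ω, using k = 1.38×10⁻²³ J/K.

Johnson–Nyquist: V_n = √(4kTRB) ⇒ R = V_n² / (4kTB)
4kTB = 4 × 1.38×10⁻²³ × 339 × 3.62×10⁶ = 6.77×10⁻¹⁴
R = (1.97×10⁻⁶)² / 6.77×10⁻¹⁴ = 5.73×10¹ Ω = 57.3 Ω

57.3 Ω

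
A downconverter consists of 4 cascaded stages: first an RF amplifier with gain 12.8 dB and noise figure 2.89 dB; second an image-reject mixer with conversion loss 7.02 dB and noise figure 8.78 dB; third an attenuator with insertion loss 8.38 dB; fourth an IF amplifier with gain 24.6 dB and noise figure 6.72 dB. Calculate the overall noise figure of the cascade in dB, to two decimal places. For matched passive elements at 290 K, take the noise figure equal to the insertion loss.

10.24 dB

Convert to linear (a loss of L dB is a gain of −L dB): F_i = 10^(NF_i/10), G_i = 10^(G_i,dB/10)
  Stage 1: F_1 = 10^(2.89/10) = 1.945, G_1 = 10^(12.8/10) = 19.05
  Stage 2: F_2 = 10^(8.78/10) = 7.551, G_2 = 10^(−7.02/10) = 0.1986
  Stage 3: F_3 = 10^(8.38/10) = 6.887, G_3 = 10^(−8.38/10) = 0.1452
  Stage 4: F_4 = 10^(6.72/10) = 4.699, G_4 = 10^(24.6/10) = 288.4
Friis cascade:
  F = 1.945 + (7.551 − 1)/19.05 + (6.887 − 1)/3.784 + (4.699 − 1)/0.5495 = 10.58
NF = 10 log₁₀(10.58) = 10.24 dB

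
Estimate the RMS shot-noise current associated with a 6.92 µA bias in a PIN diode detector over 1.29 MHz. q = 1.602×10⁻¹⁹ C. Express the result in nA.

I_n = √(2qI·B)
2qI·B = 2 × 1.602×10⁻¹⁹ × 6.92×10⁻⁶ × 1.29×10⁶ = 2.86×10⁻¹⁸ A²
I_n = √(2.86×10⁻¹⁸) = 1.69×10⁻⁹ A = 1.69 nA

1.69 nA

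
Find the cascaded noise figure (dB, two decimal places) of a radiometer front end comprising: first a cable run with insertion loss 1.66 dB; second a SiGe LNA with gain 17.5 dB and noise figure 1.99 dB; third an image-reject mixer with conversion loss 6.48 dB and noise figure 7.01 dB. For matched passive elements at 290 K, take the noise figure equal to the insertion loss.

3.84 dB

Convert to linear (a loss of L dB is a gain of −L dB): F_i = 10^(NF_i/10), G_i = 10^(G_i,dB/10)
  Stage 1: F_1 = 10^(1.66/10) = 1.466, G_1 = 10^(−1.66/10) = 0.6823
  Stage 2: F_2 = 10^(1.99/10) = 1.581, G_2 = 10^(17.5/10) = 56.23
  Stage 3: F_3 = 10^(7.01/10) = 5.023, G_3 = 10^(−6.48/10) = 0.2249
Friis cascade:
  F = 1.466 + (1.581 − 1)/0.6823 + (5.023 − 1)/38.37 = 2.422
NF = 10 log₁₀(2.422) = 3.84 dB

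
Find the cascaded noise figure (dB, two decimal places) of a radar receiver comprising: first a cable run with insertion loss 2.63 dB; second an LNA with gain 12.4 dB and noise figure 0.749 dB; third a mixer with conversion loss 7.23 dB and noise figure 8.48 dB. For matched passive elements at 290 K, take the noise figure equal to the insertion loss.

Convert to linear (a loss of L dB is a gain of −L dB): F_i = 10^(NF_i/10), G_i = 10^(G_i,dB/10)
  Stage 1: F_1 = 10^(2.63/10) = 1.832, G_1 = 10^(−2.63/10) = 0.5458
  Stage 2: F_2 = 10^(0.749/10) = 1.188, G_2 = 10^(12.4/10) = 17.38
  Stage 3: F_3 = 10^(8.48/10) = 7.047, G_3 = 10^(−7.23/10) = 0.1892
Friis cascade:
  F = 1.832 + (1.188 − 1)/0.5458 + (7.047 − 1)/9.484 = 2.815
NF = 10 log₁₀(2.815) = 4.49 dB

4.49 dB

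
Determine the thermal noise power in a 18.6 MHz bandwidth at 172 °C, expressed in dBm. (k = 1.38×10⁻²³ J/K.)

−99.4 dBm

T = 172 °C + 273.15 = 445.15 K
P_n = kTB = 1.38×10⁻²³ × 445.15 × 1.86×10⁷ = 1.14×10⁻¹³ W
In dBm: 10 log₁₀(1.14×10⁻¹³ / 10⁻³) = −99.4 dBm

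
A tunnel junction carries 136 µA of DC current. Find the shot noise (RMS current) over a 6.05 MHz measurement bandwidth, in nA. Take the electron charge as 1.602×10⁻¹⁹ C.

I_n = √(2qI·B)
2qI·B = 2 × 1.602×10⁻¹⁹ × 1.36×10⁻⁴ × 6.05×10⁶ = 2.64×10⁻¹⁶ A²
I_n = √(2.64×10⁻¹⁶) = 1.62×10⁻⁸ A = 16.2 nA

16.2 nA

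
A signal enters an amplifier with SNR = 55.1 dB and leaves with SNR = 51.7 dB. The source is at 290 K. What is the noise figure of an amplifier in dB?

NF (dB) = SNR_in(dB) − SNR_out(dB) when the source is at T₀
NF = 55.1 − 51.7 = 3.4 dB

3.4 dB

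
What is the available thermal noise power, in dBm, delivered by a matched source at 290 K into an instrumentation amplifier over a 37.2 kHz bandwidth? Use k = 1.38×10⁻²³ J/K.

P_n = kTB = 1.38×10⁻²³ × 290 × 3.72×10⁴ = 1.49×10⁻¹⁶ W
In dBm: 10 log₁₀(1.49×10⁻¹⁶ / 10⁻³) = −128.3 dBm

−128.3 dBm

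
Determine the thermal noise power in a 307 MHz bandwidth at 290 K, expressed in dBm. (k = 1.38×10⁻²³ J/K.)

P_n = kTB = 1.38×10⁻²³ × 290 × 3.07×10⁸ = 1.23×10⁻¹² W
In dBm: 10 log₁₀(1.23×10⁻¹² / 10⁻³) = −89.1 dBm

−89.1 dBm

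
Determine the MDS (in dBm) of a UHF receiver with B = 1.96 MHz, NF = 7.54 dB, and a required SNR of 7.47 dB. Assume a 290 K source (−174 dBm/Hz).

Sensitivity = −174 + 10 log₁₀(B) + NF + SNR_min
= −174 + 62.92 + 7.54 + 7.47
= −96.07 dBm → −96.1 dBm

−96.1 dBm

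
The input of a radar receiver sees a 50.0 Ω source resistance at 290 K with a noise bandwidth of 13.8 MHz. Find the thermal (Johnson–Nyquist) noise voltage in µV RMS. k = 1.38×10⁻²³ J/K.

V_n = √(4kTRB)
4kTRB = 4 × 1.38×10⁻²³ × 290 × 5.00×10¹ × 1.38×10⁷ = 1.10×10⁻¹¹ V²
V_n = √(1.10×10⁻¹¹) = 3.32×10⁻⁶ V = 3.32 µV

3.32 µV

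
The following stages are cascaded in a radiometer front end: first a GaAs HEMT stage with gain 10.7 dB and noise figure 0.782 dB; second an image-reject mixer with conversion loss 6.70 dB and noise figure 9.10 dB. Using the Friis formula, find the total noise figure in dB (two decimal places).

2.56 dB

Convert to linear (a loss of L dB is a gain of −L dB): F_i = 10^(NF_i/10), G_i = 10^(G_i,dB/10)
  Stage 1: F_1 = 10^(0.782/10) = 1.197, G_1 = 10^(10.7/10) = 11.75
  Stage 2: F_2 = 10^(9.10/10) = 8.128, G_2 = 10^(−6.70/10) = 0.2138
Friis cascade:
  F = 1.197 + (8.128 − 1)/11.75 = 1.804
NF = 10 log₁₀(1.804) = 2.56 dB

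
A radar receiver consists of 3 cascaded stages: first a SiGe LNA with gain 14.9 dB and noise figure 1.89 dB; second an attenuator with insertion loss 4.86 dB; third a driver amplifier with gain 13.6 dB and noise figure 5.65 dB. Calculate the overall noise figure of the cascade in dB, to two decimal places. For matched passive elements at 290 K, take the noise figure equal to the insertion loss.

2.73 dB

Convert to linear (a loss of L dB is a gain of −L dB): F_i = 10^(NF_i/10), G_i = 10^(G_i,dB/10)
  Stage 1: F_1 = 10^(1.89/10) = 1.545, G_1 = 10^(14.9/10) = 30.90
  Stage 2: F_2 = 10^(4.86/10) = 3.062, G_2 = 10^(−4.86/10) = 0.3266
  Stage 3: F_3 = 10^(5.65/10) = 3.673, G_3 = 10^(13.6/10) = 22.91
Friis cascade:
  F = 1.545 + (3.062 − 1)/30.90 + (3.673 − 1)/10.09 = 1.877
NF = 10 log₁₀(1.877) = 2.73 dB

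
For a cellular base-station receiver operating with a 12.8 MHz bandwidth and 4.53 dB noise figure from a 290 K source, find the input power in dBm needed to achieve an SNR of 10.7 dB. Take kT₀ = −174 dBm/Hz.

−87.7 dBm

Sensitivity = −174 + 10 log₁₀(B) + NF + SNR_min
= −174 + 71.07 + 4.53 + 10.7
= −87.70 dBm → −87.7 dBm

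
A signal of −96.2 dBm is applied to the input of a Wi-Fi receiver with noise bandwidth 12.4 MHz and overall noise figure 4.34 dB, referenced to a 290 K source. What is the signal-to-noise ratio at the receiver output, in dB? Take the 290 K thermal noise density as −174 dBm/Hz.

2.5 dB

Noise floor: N = −174 + 10 log₁₀(B) + NF
10 log₁₀(1.24×10⁷) = 70.93 dB
N = −174 + 70.93 + 4.34 = −98.73 dBm
SNR = P_sig − N = −96.2 − (−98.73) = 2.53 dB → 2.5 dB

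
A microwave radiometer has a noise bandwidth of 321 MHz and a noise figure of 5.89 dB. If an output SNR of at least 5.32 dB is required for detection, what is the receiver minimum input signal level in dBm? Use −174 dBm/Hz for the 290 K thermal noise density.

−77.7 dBm

Sensitivity = −174 + 10 log₁₀(B) + NF + SNR_min
= −174 + 85.07 + 5.89 + 5.32
= −77.72 dBm → −77.7 dBm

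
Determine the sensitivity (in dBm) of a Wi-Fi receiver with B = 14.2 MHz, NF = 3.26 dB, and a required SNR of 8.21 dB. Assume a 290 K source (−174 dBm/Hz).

−91.0 dBm

Sensitivity = −174 + 10 log₁₀(B) + NF + SNR_min
= −174 + 71.52 + 3.26 + 8.21
= −91.01 dBm → −91.0 dBm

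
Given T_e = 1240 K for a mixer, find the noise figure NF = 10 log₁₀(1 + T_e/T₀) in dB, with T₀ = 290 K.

F = 1 + T_e/T₀ = 1 + 1240/290 = 5.27586
NF = 10 log₁₀(5.27586) = 7.22 dB

7.22 dB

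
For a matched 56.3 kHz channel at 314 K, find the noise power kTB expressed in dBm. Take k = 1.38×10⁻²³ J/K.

P_n = kTB = 1.38×10⁻²³ × 314 × 5.63×10⁴ = 2.44×10⁻¹⁶ W
In dBm: 10 log₁₀(2.44×10⁻¹⁶ / 10⁻³) = −126.1 dBm

−126.1 dBm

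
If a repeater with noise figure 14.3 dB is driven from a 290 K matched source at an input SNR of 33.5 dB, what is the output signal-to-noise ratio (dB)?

19.2 dB

By definition F = SNR_in/SNR_out, so in dB: SNR_out = SNR_in − NF
SNR_out = 33.5 − 14.3 = 19.2 dB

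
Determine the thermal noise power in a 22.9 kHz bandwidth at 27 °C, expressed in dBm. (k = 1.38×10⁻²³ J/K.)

−130.2 dBm

T = 27 °C + 273.15 = 300.15 K
P_n = kTB = 1.38×10⁻²³ × 300.15 × 2.29×10⁴ = 9.49×10⁻¹⁷ W
In dBm: 10 log₁₀(9.49×10⁻¹⁷ / 10⁻³) = −130.2 dBm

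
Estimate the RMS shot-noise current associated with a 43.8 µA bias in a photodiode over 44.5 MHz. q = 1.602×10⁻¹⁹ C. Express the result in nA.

25.0 nA

I_n = √(2qI·B)
2qI·B = 2 × 1.602×10⁻¹⁹ × 4.38×10⁻⁵ × 4.45×10⁷ = 6.24×10⁻¹⁶ A²
I_n = √(6.24×10⁻¹⁶) = 2.50×10⁻⁸ A = 25.0 nA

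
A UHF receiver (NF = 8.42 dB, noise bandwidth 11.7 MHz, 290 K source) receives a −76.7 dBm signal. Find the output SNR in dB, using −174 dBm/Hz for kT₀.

18.2 dB

Noise floor: N = −174 + 10 log₁₀(B) + NF
10 log₁₀(1.17×10⁷) = 70.68 dB
N = −174 + 70.68 + 8.42 = −94.90 dBm
SNR = P_sig − N = −76.7 − (−94.90) = 18.20 dB → 18.2 dB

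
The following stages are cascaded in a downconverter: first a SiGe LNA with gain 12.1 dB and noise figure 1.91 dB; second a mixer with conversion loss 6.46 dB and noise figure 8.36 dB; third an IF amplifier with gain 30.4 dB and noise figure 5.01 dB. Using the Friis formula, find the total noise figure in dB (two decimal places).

3.99 dB

Convert to linear (a loss of L dB is a gain of −L dB): F_i = 10^(NF_i/10), G_i = 10^(G_i,dB/10)
  Stage 1: F_1 = 10^(1.91/10) = 1.552, G_1 = 10^(12.1/10) = 16.22
  Stage 2: F_2 = 10^(8.36/10) = 6.855, G_2 = 10^(−6.46/10) = 0.2259
  Stage 3: F_3 = 10^(5.01/10) = 3.170, G_3 = 10^(30.4/10) = 1096
Friis cascade:
  F = 1.552 + (6.855 − 1)/16.22 + (3.170 − 1)/3.664 = 2.505
NF = 10 log₁₀(2.505) = 3.99 dB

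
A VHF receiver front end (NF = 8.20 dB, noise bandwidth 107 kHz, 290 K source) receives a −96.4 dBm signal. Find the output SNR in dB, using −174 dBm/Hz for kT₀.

Noise floor: N = −174 + 10 log₁₀(B) + NF
10 log₁₀(1.07×10⁵) = 50.29 dB
N = −174 + 50.29 + 8.20 = −115.51 dBm
SNR = P_sig − N = −96.4 − (−115.51) = 19.11 dB → 19.1 dB

19.1 dB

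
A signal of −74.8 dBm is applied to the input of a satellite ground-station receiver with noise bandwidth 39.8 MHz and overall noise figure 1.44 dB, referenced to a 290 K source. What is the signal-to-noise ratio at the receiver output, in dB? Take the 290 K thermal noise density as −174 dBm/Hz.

21.8 dB

Noise floor: N = −174 + 10 log₁₀(B) + NF
10 log₁₀(3.98×10⁷) = 76 dB
N = −174 + 76 + 1.44 = −96.56 dBm
SNR = P_sig − N = −74.8 − (−96.56) = 21.76 dB → 21.8 dB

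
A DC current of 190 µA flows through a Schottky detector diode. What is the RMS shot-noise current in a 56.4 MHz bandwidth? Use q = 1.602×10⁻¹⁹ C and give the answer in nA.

58.6 nA

I_n = √(2qI·B)
2qI·B = 2 × 1.602×10⁻¹⁹ × 1.90×10⁻⁴ × 5.64×10⁷ = 3.43×10⁻¹⁵ A²
I_n = √(3.43×10⁻¹⁵) = 5.86×10⁻⁸ A = 58.6 nA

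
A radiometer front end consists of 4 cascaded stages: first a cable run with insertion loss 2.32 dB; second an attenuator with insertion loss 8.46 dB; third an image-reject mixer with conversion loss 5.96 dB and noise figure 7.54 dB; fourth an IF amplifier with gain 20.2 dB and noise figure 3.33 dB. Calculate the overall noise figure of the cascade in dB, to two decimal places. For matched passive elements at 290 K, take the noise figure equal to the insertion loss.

20.88 dB

Convert to linear (a loss of L dB is a gain of −L dB): F_i = 10^(NF_i/10), G_i = 10^(G_i,dB/10)
  Stage 1: F_1 = 10^(2.32/10) = 1.706, G_1 = 10^(−2.32/10) = 0.5861
  Stage 2: F_2 = 10^(8.46/10) = 7.015, G_2 = 10^(−8.46/10) = 0.1426
  Stage 3: F_3 = 10^(7.54/10) = 5.675, G_3 = 10^(−5.96/10) = 0.2535
  Stage 4: F_4 = 10^(3.33/10) = 2.153, G_4 = 10^(20.2/10) = 104.7
Friis cascade:
  F = 1.706 + (7.015 − 1)/0.5861 + (5.675 − 1)/0.08356 + (2.153 − 1)/0.02118 = 122.3
NF = 10 log₁₀(122.3) = 20.88 dB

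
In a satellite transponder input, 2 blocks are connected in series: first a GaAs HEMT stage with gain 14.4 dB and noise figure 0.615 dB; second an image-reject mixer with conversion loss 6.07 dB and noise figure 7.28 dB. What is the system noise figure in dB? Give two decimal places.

1.17 dB

Convert to linear (a loss of L dB is a gain of −L dB): F_i = 10^(NF_i/10), G_i = 10^(G_i,dB/10)
  Stage 1: F_1 = 10^(0.615/10) = 1.152, G_1 = 10^(14.4/10) = 27.54
  Stage 2: F_2 = 10^(7.28/10) = 5.346, G_2 = 10^(−6.07/10) = 0.2472
Friis cascade:
  F = 1.152 + (5.346 − 1)/27.54 = 1.310
NF = 10 log₁₀(1.310) = 1.17 dB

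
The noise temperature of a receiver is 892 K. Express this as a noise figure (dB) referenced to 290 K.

F = 1 + T_e/T₀ = 1 + 892/290 = 4.07586
NF = 10 log₁₀(4.07586) = 6.10 dB

6.10 dB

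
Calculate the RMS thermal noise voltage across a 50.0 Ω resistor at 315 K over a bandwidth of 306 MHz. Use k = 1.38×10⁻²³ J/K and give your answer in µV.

16.3 µV

V_n = √(4kTRB)
4kTRB = 4 × 1.38×10⁻²³ × 315 × 5.00×10¹ × 3.06×10⁸ = 2.66×10⁻¹⁰ V²
V_n = √(2.66×10⁻¹⁰) = 1.63×10⁻⁵ V = 16.3 µV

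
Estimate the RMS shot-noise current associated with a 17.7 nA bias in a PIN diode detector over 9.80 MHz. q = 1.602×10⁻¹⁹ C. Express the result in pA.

236 pA

I_n = √(2qI·B)
2qI·B = 2 × 1.602×10⁻¹⁹ × 1.77×10⁻⁸ × 9.80×10⁶ = 5.56×10⁻²⁰ A²
I_n = √(5.56×10⁻²⁰) = 2.36×10⁻¹⁰ A = 236 pA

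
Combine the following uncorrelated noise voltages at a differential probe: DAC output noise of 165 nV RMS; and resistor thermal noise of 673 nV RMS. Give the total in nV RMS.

Uncorrelated sources add in power (mean-square): V_tot = √(ΣV_i²)
V_tot = √[(1.65×10⁻⁷)² + (6.73×10⁻⁷)²] = 6.93×10⁻⁷ V = 693 nV

693 nV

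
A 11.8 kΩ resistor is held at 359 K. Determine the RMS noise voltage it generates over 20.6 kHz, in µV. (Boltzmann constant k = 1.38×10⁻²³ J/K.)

2.19 µV

V_n = √(4kTRB)
4kTRB = 4 × 1.38×10⁻²³ × 359 × 1.18×10⁴ × 2.06×10⁴ = 4.82×10⁻¹² V²
V_n = √(4.82×10⁻¹²) = 2.19×10⁻⁶ V = 2.19 µV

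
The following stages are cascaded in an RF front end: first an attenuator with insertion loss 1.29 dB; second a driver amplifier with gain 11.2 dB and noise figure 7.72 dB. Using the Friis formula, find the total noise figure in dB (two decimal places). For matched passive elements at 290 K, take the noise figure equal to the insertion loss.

Convert to linear (a loss of L dB is a gain of −L dB): F_i = 10^(NF_i/10), G_i = 10^(G_i,dB/10)
  Stage 1: F_1 = 10^(1.29/10) = 1.346, G_1 = 10^(−1.29/10) = 0.7430
  Stage 2: F_2 = 10^(7.72/10) = 5.916, G_2 = 10^(11.2/10) = 13.18
Friis cascade:
  F = 1.346 + (5.916 − 1)/0.7430 = 7.962
NF = 10 log₁₀(7.962) = 9.01 dB

9.01 dB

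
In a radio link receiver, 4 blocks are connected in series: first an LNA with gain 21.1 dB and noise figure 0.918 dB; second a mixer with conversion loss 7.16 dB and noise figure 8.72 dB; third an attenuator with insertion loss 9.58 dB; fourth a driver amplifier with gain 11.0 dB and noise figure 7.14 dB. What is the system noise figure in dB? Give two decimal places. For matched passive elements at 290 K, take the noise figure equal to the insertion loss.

Convert to linear (a loss of L dB is a gain of −L dB): F_i = 10^(NF_i/10), G_i = 10^(G_i,dB/10)
  Stage 1: F_1 = 10^(0.918/10) = 1.235, G_1 = 10^(21.1/10) = 128.8
  Stage 2: F_2 = 10^(8.72/10) = 7.447, G_2 = 10^(−7.16/10) = 0.1923
  Stage 3: F_3 = 10^(9.58/10) = 9.078, G_3 = 10^(−9.58/10) = 0.1102
  Stage 4: F_4 = 10^(7.14/10) = 5.176, G_4 = 10^(11.0/10) = 12.59
Friis cascade:
  F = 1.235 + (7.447 − 1)/128.8 + (9.078 − 1)/24.77 + (5.176 − 1)/2.729 = 3.142
NF = 10 log₁₀(3.142) = 4.97 dB

4.97 dB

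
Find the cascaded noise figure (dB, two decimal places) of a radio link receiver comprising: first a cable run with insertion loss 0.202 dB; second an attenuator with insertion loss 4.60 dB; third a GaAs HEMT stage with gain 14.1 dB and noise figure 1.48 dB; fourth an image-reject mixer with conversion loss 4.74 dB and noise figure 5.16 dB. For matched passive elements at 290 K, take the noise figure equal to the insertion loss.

Convert to linear (a loss of L dB is a gain of −L dB): F_i = 10^(NF_i/10), G_i = 10^(G_i,dB/10)
  Stage 1: F_1 = 10^(0.202/10) = 1.048, G_1 = 10^(−0.202/10) = 0.9546
  Stage 2: F_2 = 10^(4.60/10) = 2.884, G_2 = 10^(−4.60/10) = 0.3467
  Stage 3: F_3 = 10^(1.48/10) = 1.406, G_3 = 10^(14.1/10) = 25.70
  Stage 4: F_4 = 10^(5.16/10) = 3.281, G_4 = 10^(−4.74/10) = 0.3357
Friis cascade:
  F = 1.048 + (2.884 − 1)/0.9546 + (1.406 − 1)/0.3310 + (3.281 − 1)/8.507 = 4.516
NF = 10 log₁₀(4.516) = 6.55 dB

6.55 dB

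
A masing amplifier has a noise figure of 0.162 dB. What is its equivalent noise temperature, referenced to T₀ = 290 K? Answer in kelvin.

11.0 K

F = 10^(0.162/10) = 1.03801
T_e = (F − 1)·T₀ = (1.03801 − 1) × 290 = 11.0 K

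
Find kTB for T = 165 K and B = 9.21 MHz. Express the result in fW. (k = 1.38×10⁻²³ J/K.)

21.0 fW

P_n = kTB = 1.38×10⁻²³ × 165 × 9.21×10⁶ = 2.10×10⁻¹⁴ W = 21.0 fW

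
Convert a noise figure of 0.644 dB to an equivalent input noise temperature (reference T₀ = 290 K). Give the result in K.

46.4 K

F = 10^(0.644/10) = 1.15985
T_e = (F − 1)·T₀ = (1.15985 − 1) × 290 = 46.4 K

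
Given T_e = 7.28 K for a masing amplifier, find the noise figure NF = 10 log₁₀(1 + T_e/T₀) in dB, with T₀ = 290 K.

0.108 dB

F = 1 + T_e/T₀ = 1 + 7.28/290 = 1.0251
NF = 10 log₁₀(1.0251) = 0.108 dB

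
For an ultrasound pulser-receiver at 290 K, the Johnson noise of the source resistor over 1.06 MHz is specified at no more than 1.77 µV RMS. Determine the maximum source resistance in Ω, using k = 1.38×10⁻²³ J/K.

185 Ω

Johnson–Nyquist: V_n = √(4kTRB) ⇒ R = V_n² / (4kTB)
4kTB = 4 × 1.38×10⁻²³ × 290 × 1.06×10⁶ = 1.70×10⁻¹⁴
R = (1.77×10⁻⁶)² / 1.70×10⁻¹⁴ = 1.85×10² Ω = 185 Ω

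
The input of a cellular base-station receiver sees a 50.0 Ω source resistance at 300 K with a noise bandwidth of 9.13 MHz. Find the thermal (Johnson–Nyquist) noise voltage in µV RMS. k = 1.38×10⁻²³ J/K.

V_n = √(4kTRB)
4kTRB = 4 × 1.38×10⁻²³ × 300 × 5.00×10¹ × 9.13×10⁶ = 7.56×10⁻¹² V²
V_n = √(7.56×10⁻¹²) = 2.75×10⁻⁶ V = 2.75 µV

2.75 µV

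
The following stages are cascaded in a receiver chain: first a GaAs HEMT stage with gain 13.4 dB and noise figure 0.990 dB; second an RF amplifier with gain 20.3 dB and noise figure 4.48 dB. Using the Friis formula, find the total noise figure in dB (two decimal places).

Convert to linear (a loss of L dB is a gain of −L dB): F_i = 10^(NF_i/10), G_i = 10^(G_i,dB/10)
  Stage 1: F_1 = 10^(0.990/10) = 1.256, G_1 = 10^(13.4/10) = 21.88
  Stage 2: F_2 = 10^(4.48/10) = 2.805, G_2 = 10^(20.3/10) = 107.2
Friis cascade:
  F = 1.256 + (2.805 − 1)/21.88 = 1.339
NF = 10 log₁₀(1.339) = 1.27 dB

1.27 dB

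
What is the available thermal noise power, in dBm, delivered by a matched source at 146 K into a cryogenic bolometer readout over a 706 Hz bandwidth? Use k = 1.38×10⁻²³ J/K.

−148.5 dBm

P_n = kTB = 1.38×10⁻²³ × 146 × 7.06×10² = 1.42×10⁻¹⁸ W
In dBm: 10 log₁₀(1.42×10⁻¹⁸ / 10⁻³) = −148.5 dBm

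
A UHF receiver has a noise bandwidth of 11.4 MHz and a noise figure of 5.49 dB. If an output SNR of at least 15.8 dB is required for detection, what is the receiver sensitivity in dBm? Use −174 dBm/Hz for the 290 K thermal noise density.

−82.1 dBm

Sensitivity = −174 + 10 log₁₀(B) + NF + SNR_min
= −174 + 70.57 + 5.49 + 15.8
= −82.14 dBm → −82.1 dBm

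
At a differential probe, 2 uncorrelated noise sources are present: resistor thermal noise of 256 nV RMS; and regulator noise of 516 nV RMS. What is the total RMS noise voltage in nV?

576 nV

Uncorrelated sources add in power (mean-square): V_tot = √(ΣV_i²)
V_tot = √[(2.56×10⁻⁷)² + (5.16×10⁻⁷)²] = 5.76×10⁻⁷ V = 576 nV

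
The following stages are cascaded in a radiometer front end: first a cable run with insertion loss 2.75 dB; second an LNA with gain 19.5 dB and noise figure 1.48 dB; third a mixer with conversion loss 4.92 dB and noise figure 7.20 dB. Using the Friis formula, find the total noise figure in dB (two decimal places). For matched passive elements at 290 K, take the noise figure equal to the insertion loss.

Convert to linear (a loss of L dB is a gain of −L dB): F_i = 10^(NF_i/10), G_i = 10^(G_i,dB/10)
  Stage 1: F_1 = 10^(2.75/10) = 1.884, G_1 = 10^(−2.75/10) = 0.5309
  Stage 2: F_2 = 10^(1.48/10) = 1.406, G_2 = 10^(19.5/10) = 89.13
  Stage 3: F_3 = 10^(7.20/10) = 5.248, G_3 = 10^(−4.92/10) = 0.3221
Friis cascade:
  F = 1.884 + (1.406 − 1)/0.5309 + (5.248 − 1)/47.32 = 2.738
NF = 10 log₁₀(2.738) = 4.37 dB

4.37 dB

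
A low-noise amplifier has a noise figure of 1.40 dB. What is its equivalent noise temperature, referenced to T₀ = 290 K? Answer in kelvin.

110 K

F = 10^(1.40/10) = 1.38038
T_e = (F − 1)·T₀ = (1.38038 − 1) × 290 = 110 K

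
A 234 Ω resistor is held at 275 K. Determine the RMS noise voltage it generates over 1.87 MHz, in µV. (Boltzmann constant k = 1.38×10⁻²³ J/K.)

V_n = √(4kTRB)
4kTRB = 4 × 1.38×10⁻²³ × 275 × 2.34×10² × 1.87×10⁶ = 6.64×10⁻¹² V²
V_n = √(6.64×10⁻¹²) = 2.58×10⁻⁶ V = 2.58 µV

2.58 µV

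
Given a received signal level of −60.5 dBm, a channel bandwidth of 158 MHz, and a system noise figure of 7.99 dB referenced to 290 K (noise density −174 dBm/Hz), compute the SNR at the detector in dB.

Noise floor: N = −174 + 10 log₁₀(B) + NF
10 log₁₀(1.58×10⁸) = 81.99 dB
N = −174 + 81.99 + 7.99 = −84.02 dBm
SNR = P_sig − N = −60.5 − (−84.02) = 23.52 dB → 23.5 dB

23.5 dB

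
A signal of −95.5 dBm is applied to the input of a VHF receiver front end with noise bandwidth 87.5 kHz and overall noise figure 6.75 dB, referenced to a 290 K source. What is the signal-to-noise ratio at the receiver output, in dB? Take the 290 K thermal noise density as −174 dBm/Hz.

Noise floor: N = −174 + 10 log₁₀(B) + NF
10 log₁₀(8.75×10⁴) = 49.42 dB
N = −174 + 49.42 + 6.75 = −117.83 dBm
SNR = P_sig − N = −95.5 − (−117.83) = 22.33 dB → 22.3 dB

22.3 dB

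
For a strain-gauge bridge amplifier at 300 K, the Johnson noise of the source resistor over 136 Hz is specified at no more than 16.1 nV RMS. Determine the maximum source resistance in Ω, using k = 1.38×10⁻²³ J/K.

115 Ω

Johnson–Nyquist: V_n = √(4kTRB) ⇒ R = V_n² / (4kTB)
4kTB = 4 × 1.38×10⁻²³ × 300 × 1.36×10² = 2.25×10⁻¹⁸
R = (1.61×10⁻⁸)² / 2.25×10⁻¹⁸ = 1.15×10² Ω = 115 Ω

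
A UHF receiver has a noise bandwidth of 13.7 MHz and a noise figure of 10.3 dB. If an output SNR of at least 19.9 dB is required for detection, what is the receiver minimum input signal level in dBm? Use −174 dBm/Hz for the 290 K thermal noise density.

−72.4 dBm

Sensitivity = −174 + 10 log₁₀(B) + NF + SNR_min
= −174 + 71.37 + 10.3 + 19.9
= −72.43 dBm → −72.4 dBm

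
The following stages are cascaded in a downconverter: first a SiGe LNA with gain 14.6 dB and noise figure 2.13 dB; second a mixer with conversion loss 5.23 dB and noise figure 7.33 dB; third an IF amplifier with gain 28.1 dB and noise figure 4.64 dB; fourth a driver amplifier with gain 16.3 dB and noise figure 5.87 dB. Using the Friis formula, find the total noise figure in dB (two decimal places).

Convert to linear (a loss of L dB is a gain of −L dB): F_i = 10^(NF_i/10), G_i = 10^(G_i,dB/10)
  Stage 1: F_1 = 10^(2.13/10) = 1.633, G_1 = 10^(14.6/10) = 28.84
  Stage 2: F_2 = 10^(7.33/10) = 5.408, G_2 = 10^(−5.23/10) = 0.2999
  Stage 3: F_3 = 10^(4.64/10) = 2.911, G_3 = 10^(28.1/10) = 645.7
  Stage 4: F_4 = 10^(5.87/10) = 3.864, G_4 = 10^(16.3/10) = 42.66
Friis cascade:
  F = 1.633 + (5.408 − 1)/28.84 + (2.911 − 1)/8.650 + (3.864 − 1)/5585 = 2.007
NF = 10 log₁₀(2.007) = 3.03 dB

3.03 dB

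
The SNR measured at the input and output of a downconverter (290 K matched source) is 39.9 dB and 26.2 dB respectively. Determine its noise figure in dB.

NF (dB) = SNR_in(dB) − SNR_out(dB) when the source is at T₀
NF = 39.9 − 26.2 = 13.7 dB

13.7 dB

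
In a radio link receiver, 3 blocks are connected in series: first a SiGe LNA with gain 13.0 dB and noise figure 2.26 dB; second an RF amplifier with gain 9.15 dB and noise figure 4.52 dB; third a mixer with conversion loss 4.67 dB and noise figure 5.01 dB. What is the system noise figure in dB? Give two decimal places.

Convert to linear (a loss of L dB is a gain of −L dB): F_i = 10^(NF_i/10), G_i = 10^(G_i,dB/10)
  Stage 1: F_1 = 10^(2.26/10) = 1.683, G_1 = 10^(13.0/10) = 19.95
  Stage 2: F_2 = 10^(4.52/10) = 2.831, G_2 = 10^(9.15/10) = 8.222
  Stage 3: F_3 = 10^(5.01/10) = 3.170, G_3 = 10^(−4.67/10) = 0.3412
Friis cascade:
  F = 1.683 + (2.831 − 1)/19.95 + (3.170 − 1)/164.1 = 1.788
NF = 10 log₁₀(1.788) = 2.52 dB

2.52 dB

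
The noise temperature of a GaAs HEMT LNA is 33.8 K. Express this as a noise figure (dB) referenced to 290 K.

0.479 dB

F = 1 + T_e/T₀ = 1 + 33.8/290 = 1.11655
NF = 10 log₁₀(1.11655) = 0.479 dB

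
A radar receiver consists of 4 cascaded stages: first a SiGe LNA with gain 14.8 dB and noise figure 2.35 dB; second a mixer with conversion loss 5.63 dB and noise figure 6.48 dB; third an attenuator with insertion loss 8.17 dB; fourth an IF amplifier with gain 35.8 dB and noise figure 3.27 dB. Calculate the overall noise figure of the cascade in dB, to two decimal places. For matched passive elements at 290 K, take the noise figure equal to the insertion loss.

Convert to linear (a loss of L dB is a gain of −L dB): F_i = 10^(NF_i/10), G_i = 10^(G_i,dB/10)
  Stage 1: F_1 = 10^(2.35/10) = 1.718, G_1 = 10^(14.8/10) = 30.20
  Stage 2: F_2 = 10^(6.48/10) = 4.446, G_2 = 10^(−5.63/10) = 0.2735
  Stage 3: F_3 = 10^(8.17/10) = 6.561, G_3 = 10^(−8.17/10) = 0.1524
  Stage 4: F_4 = 10^(3.27/10) = 2.123, G_4 = 10^(35.8/10) = 3802
Friis cascade:
  F = 1.718 + (4.446 − 1)/30.20 + (6.561 − 1)/8.260 + (2.123 − 1)/1.259 = 3.398
NF = 10 log₁₀(3.398) = 5.31 dB

5.31 dB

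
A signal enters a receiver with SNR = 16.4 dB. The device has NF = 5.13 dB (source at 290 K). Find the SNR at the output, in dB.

By definition F = SNR_in/SNR_out, so in dB: SNR_out = SNR_in − NF
SNR_out = 16.4 − 5.13 = 11.27 dB

11.27 dB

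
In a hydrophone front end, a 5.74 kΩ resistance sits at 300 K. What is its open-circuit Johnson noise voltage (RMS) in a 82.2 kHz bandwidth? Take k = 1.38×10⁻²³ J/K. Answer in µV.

2.80 µV

V_n = √(4kTRB)
4kTRB = 4 × 1.38×10⁻²³ × 300 × 5.74×10³ × 8.22×10⁴ = 7.81×10⁻¹² V²
V_n = √(7.81×10⁻¹²) = 2.80×10⁻⁶ V = 2.80 µV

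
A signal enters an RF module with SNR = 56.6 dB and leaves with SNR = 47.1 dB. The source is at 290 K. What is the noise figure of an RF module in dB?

NF (dB) = SNR_in(dB) − SNR_out(dB) when the source is at T₀
NF = 56.6 − 47.1 = 9.5 dB

9.5 dB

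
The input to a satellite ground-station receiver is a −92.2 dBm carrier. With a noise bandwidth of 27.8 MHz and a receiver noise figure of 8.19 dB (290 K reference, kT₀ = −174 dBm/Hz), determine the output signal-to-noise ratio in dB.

Noise floor: N = −174 + 10 log₁₀(B) + NF
10 log₁₀(2.78×10⁷) = 74.44 dB
N = −174 + 74.44 + 8.19 = −91.37 dBm
SNR = P_sig − N = −92.2 − (−91.37) = −0.83 dB → −0.8 dB

−0.8 dB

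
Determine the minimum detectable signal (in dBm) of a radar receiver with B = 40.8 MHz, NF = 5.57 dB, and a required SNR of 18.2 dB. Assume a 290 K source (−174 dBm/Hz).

−74.1 dBm

Sensitivity = −174 + 10 log₁₀(B) + NF + SNR_min
= −174 + 76.11 + 5.57 + 18.2
= −74.12 dBm → −74.1 dBm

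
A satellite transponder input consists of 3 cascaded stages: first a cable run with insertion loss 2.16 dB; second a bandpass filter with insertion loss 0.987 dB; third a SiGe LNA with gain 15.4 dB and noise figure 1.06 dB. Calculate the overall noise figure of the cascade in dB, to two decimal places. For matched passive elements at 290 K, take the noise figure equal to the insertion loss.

4.21 dB

Convert to linear (a loss of L dB is a gain of −L dB): F_i = 10^(NF_i/10), G_i = 10^(G_i,dB/10)
  Stage 1: F_1 = 10^(2.16/10) = 1.644, G_1 = 10^(−2.16/10) = 0.6081
  Stage 2: F_2 = 10^(0.987/10) = 1.255, G_2 = 10^(−0.987/10) = 0.7967
  Stage 3: F_3 = 10^(1.06/10) = 1.276, G_3 = 10^(15.4/10) = 34.67
Friis cascade:
  F = 1.644 + (1.255 − 1)/0.6081 + (1.276 − 1)/0.4845 = 2.635
NF = 10 log₁₀(2.635) = 4.21 dB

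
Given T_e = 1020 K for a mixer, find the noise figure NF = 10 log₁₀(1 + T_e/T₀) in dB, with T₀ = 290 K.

6.55 dB

F = 1 + T_e/T₀ = 1 + 1020/290 = 4.51724
NF = 10 log₁₀(4.51724) = 6.55 dB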